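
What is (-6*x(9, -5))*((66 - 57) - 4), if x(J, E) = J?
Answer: -270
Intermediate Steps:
(-6*x(9, -5))*((66 - 57) - 4) = (-6*9)*((66 - 57) - 4) = -54*(9 - 4) = -54*5 = -270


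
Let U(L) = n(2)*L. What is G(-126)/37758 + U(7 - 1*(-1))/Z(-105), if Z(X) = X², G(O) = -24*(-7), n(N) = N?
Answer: 58484/9911475 ≈ 0.0059006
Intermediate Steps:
G(O) = 168
U(L) = 2*L
G(-126)/37758 + U(7 - 1*(-1))/Z(-105) = 168/37758 + (2*(7 - 1*(-1)))/((-105)²) = 168*(1/37758) + (2*(7 + 1))/11025 = 4/899 + (2*8)*(1/11025) = 4/899 + 16*(1/11025) = 4/899 + 16/11025 = 58484/9911475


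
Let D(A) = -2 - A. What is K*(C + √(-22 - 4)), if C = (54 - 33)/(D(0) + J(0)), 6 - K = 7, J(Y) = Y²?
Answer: 21/2 - I*√26 ≈ 10.5 - 5.099*I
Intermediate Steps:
K = -1 (K = 6 - 1*7 = 6 - 7 = -1)
C = -21/2 (C = (54 - 33)/((-2 - 1*0) + 0²) = 21/((-2 + 0) + 0) = 21/(-2 + 0) = 21/(-2) = 21*(-½) = -21/2 ≈ -10.500)
K*(C + √(-22 - 4)) = -(-21/2 + √(-22 - 4)) = -(-21/2 + √(-26)) = -(-21/2 + I*√26) = 21/2 - I*√26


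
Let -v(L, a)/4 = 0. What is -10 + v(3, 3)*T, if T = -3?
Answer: -10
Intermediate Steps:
v(L, a) = 0 (v(L, a) = -4*0 = 0)
-10 + v(3, 3)*T = -10 + 0*(-3) = -10 + 0 = -10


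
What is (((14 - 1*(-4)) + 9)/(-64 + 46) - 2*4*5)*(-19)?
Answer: 1577/2 ≈ 788.50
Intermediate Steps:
(((14 - 1*(-4)) + 9)/(-64 + 46) - 2*4*5)*(-19) = (((14 + 4) + 9)/(-18) - 8*5)*(-19) = ((18 + 9)*(-1/18) - 40)*(-19) = (27*(-1/18) - 40)*(-19) = (-3/2 - 40)*(-19) = -83/2*(-19) = 1577/2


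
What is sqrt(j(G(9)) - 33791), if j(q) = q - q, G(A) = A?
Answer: I*sqrt(33791) ≈ 183.82*I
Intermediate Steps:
j(q) = 0
sqrt(j(G(9)) - 33791) = sqrt(0 - 33791) = sqrt(-33791) = I*sqrt(33791)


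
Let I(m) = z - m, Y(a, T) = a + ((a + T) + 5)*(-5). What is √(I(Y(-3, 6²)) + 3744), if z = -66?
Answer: 7*√79 ≈ 62.217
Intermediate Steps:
Y(a, T) = -25 - 5*T - 4*a (Y(a, T) = a + ((T + a) + 5)*(-5) = a + (5 + T + a)*(-5) = a + (-25 - 5*T - 5*a) = -25 - 5*T - 4*a)
I(m) = -66 - m
√(I(Y(-3, 6²)) + 3744) = √((-66 - (-25 - 5*6² - 4*(-3))) + 3744) = √((-66 - (-25 - 5*36 + 12)) + 3744) = √((-66 - (-25 - 180 + 12)) + 3744) = √((-66 - 1*(-193)) + 3744) = √((-66 + 193) + 3744) = √(127 + 3744) = √3871 = 7*√79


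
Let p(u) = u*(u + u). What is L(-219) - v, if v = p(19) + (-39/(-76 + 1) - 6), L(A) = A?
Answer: -23388/25 ≈ -935.52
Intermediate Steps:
p(u) = 2*u² (p(u) = u*(2*u) = 2*u²)
v = 17913/25 (v = 2*19² + (-39/(-76 + 1) - 6) = 2*361 + (-39/(-75) - 6) = 722 + (-1/75*(-39) - 6) = 722 + (13/25 - 6) = 722 - 137/25 = 17913/25 ≈ 716.52)
L(-219) - v = -219 - 1*17913/25 = -219 - 17913/25 = -23388/25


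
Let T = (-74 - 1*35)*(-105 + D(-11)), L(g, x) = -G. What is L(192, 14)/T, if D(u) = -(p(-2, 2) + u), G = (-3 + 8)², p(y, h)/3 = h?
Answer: -1/436 ≈ -0.0022936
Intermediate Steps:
p(y, h) = 3*h
G = 25 (G = 5² = 25)
L(g, x) = -25 (L(g, x) = -1*25 = -25)
D(u) = -6 - u (D(u) = -(3*2 + u) = -(6 + u) = -6 - u)
T = 10900 (T = (-74 - 1*35)*(-105 + (-6 - 1*(-11))) = (-74 - 35)*(-105 + (-6 + 11)) = -109*(-105 + 5) = -109*(-100) = 10900)
L(192, 14)/T = -25/10900 = -25*1/10900 = -1/436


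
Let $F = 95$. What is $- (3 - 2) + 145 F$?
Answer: $13774$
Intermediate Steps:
$- (3 - 2) + 145 F = - (3 - 2) + 145 \cdot 95 = \left(-1\right) 1 + 13775 = -1 + 13775 = 13774$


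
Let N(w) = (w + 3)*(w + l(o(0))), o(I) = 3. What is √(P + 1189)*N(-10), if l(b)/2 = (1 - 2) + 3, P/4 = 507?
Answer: 42*√3217 ≈ 2382.2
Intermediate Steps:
P = 2028 (P = 4*507 = 2028)
l(b) = 4 (l(b) = 2*((1 - 2) + 3) = 2*(-1 + 3) = 2*2 = 4)
N(w) = (3 + w)*(4 + w) (N(w) = (w + 3)*(w + 4) = (3 + w)*(4 + w))
√(P + 1189)*N(-10) = √(2028 + 1189)*(12 + (-10)² + 7*(-10)) = √3217*(12 + 100 - 70) = √3217*42 = 42*√3217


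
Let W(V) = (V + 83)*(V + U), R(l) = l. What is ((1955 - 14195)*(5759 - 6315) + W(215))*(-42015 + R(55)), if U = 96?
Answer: -289445031280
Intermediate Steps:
W(V) = (83 + V)*(96 + V) (W(V) = (V + 83)*(V + 96) = (83 + V)*(96 + V))
((1955 - 14195)*(5759 - 6315) + W(215))*(-42015 + R(55)) = ((1955 - 14195)*(5759 - 6315) + (7968 + 215² + 179*215))*(-42015 + 55) = (-12240*(-556) + (7968 + 46225 + 38485))*(-41960) = (6805440 + 92678)*(-41960) = 6898118*(-41960) = -289445031280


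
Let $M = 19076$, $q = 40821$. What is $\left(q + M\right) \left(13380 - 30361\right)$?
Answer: $-1017110957$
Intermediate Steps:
$\left(q + M\right) \left(13380 - 30361\right) = \left(40821 + 19076\right) \left(13380 - 30361\right) = 59897 \left(-16981\right) = -1017110957$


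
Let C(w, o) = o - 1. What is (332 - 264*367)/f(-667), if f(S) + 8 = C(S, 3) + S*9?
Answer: 96556/6009 ≈ 16.069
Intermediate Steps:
C(w, o) = -1 + o
f(S) = -6 + 9*S (f(S) = -8 + ((-1 + 3) + S*9) = -8 + (2 + 9*S) = -6 + 9*S)
(332 - 264*367)/f(-667) = (332 - 264*367)/(-6 + 9*(-667)) = (332 - 96888)/(-6 - 6003) = -96556/(-6009) = -96556*(-1/6009) = 96556/6009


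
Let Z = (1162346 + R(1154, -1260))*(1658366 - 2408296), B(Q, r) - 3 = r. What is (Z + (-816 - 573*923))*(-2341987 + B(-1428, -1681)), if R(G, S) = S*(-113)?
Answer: 2293167688173876875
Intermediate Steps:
R(G, S) = -113*S
B(Q, r) = 3 + r
Z = -978453169180 (Z = (1162346 - 113*(-1260))*(1658366 - 2408296) = (1162346 + 142380)*(-749930) = 1304726*(-749930) = -978453169180)
(Z + (-816 - 573*923))*(-2341987 + B(-1428, -1681)) = (-978453169180 + (-816 - 573*923))*(-2341987 + (3 - 1681)) = (-978453169180 + (-816 - 528879))*(-2341987 - 1678) = (-978453169180 - 529695)*(-2343665) = -978453698875*(-2343665) = 2293167688173876875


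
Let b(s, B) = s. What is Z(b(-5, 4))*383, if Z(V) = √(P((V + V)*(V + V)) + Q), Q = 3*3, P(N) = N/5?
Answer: 383*√29 ≈ 2062.5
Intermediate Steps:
P(N) = N/5 (P(N) = N*(⅕) = N/5)
Q = 9
Z(V) = √(9 + 4*V²/5) (Z(V) = √(((V + V)*(V + V))/5 + 9) = √(((2*V)*(2*V))/5 + 9) = √((4*V²)/5 + 9) = √(4*V²/5 + 9) = √(9 + 4*V²/5))
Z(b(-5, 4))*383 = (√(225 + 20*(-5)²)/5)*383 = (√(225 + 20*25)/5)*383 = (√(225 + 500)/5)*383 = (√725/5)*383 = ((5*√29)/5)*383 = √29*383 = 383*√29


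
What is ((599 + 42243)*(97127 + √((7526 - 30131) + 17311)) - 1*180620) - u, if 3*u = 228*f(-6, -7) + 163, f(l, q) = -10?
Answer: 12482805059/3 + 42842*I*√5294 ≈ 4.1609e+9 + 3.1172e+6*I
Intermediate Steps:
u = -2117/3 (u = (228*(-10) + 163)/3 = (-2280 + 163)/3 = (⅓)*(-2117) = -2117/3 ≈ -705.67)
((599 + 42243)*(97127 + √((7526 - 30131) + 17311)) - 1*180620) - u = ((599 + 42243)*(97127 + √((7526 - 30131) + 17311)) - 1*180620) - 1*(-2117/3) = (42842*(97127 + √(-22605 + 17311)) - 180620) + 2117/3 = (42842*(97127 + √(-5294)) - 180620) + 2117/3 = (42842*(97127 + I*√5294) - 180620) + 2117/3 = ((4161114934 + 42842*I*√5294) - 180620) + 2117/3 = (4160934314 + 42842*I*√5294) + 2117/3 = 12482805059/3 + 42842*I*√5294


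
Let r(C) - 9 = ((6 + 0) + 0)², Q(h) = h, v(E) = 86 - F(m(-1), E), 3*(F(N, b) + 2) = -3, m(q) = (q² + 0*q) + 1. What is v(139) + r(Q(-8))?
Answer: 134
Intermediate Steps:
m(q) = 1 + q² (m(q) = (q² + 0) + 1 = q² + 1 = 1 + q²)
F(N, b) = -3 (F(N, b) = -2 + (⅓)*(-3) = -2 - 1 = -3)
v(E) = 89 (v(E) = 86 - 1*(-3) = 86 + 3 = 89)
r(C) = 45 (r(C) = 9 + ((6 + 0) + 0)² = 9 + (6 + 0)² = 9 + 6² = 9 + 36 = 45)
v(139) + r(Q(-8)) = 89 + 45 = 134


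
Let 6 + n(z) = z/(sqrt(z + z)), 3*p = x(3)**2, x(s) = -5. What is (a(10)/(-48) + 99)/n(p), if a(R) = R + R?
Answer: -3549/191 - 5915*sqrt(6)/2292 ≈ -24.903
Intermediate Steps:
a(R) = 2*R
p = 25/3 (p = (1/3)*(-5)**2 = (1/3)*25 = 25/3 ≈ 8.3333)
n(z) = -6 + sqrt(2)*sqrt(z)/2 (n(z) = -6 + z/(sqrt(z + z)) = -6 + z/(sqrt(2*z)) = -6 + z/((sqrt(2)*sqrt(z))) = -6 + z*(sqrt(2)/(2*sqrt(z))) = -6 + sqrt(2)*sqrt(z)/2)
(a(10)/(-48) + 99)/n(p) = ((2*10)/(-48) + 99)/(-6 + sqrt(2)*sqrt(25/3)/2) = (-1/48*20 + 99)/(-6 + sqrt(2)*(5*sqrt(3)/3)/2) = (-5/12 + 99)/(-6 + 5*sqrt(6)/6) = 1183/(12*(-6 + 5*sqrt(6)/6))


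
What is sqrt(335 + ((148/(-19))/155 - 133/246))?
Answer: sqrt(175516881065790)/724470 ≈ 18.287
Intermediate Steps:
sqrt(335 + ((148/(-19))/155 - 133/246)) = sqrt(335 + ((148*(-1/19))*(1/155) - 133*1/246)) = sqrt(335 + (-148/19*1/155 - 133/246)) = sqrt(335 + (-148/2945 - 133/246)) = sqrt(335 - 428093/724470) = sqrt(242269357/724470) = sqrt(175516881065790)/724470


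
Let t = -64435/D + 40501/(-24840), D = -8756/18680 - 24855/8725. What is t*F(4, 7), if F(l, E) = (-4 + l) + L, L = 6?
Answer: 20867444176301/179075700 ≈ 1.1653e+5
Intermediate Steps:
F(l, E) = 2 + l (F(l, E) = (-4 + l) + 6 = 2 + l)
D = -1081375/325966 (D = -8756*1/18680 - 24855*1/8725 = -2189/4670 - 4971/1745 = -1081375/325966 ≈ -3.3174)
t = 20867444176301/1074454200 (t = -64435/(-1081375/325966) + 40501/(-24840) = -64435*(-325966/1081375) + 40501*(-1/24840) = 4200723842/216275 - 40501/24840 = 20867444176301/1074454200 ≈ 19421.)
t*F(4, 7) = 20867444176301*(2 + 4)/1074454200 = (20867444176301/1074454200)*6 = 20867444176301/179075700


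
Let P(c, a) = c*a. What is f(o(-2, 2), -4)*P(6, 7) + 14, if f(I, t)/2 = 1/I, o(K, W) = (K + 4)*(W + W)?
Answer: 49/2 ≈ 24.500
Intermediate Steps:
o(K, W) = 2*W*(4 + K) (o(K, W) = (4 + K)*(2*W) = 2*W*(4 + K))
P(c, a) = a*c
f(I, t) = 2/I
f(o(-2, 2), -4)*P(6, 7) + 14 = (2/((2*2*(4 - 2))))*(7*6) + 14 = (2/((2*2*2)))*42 + 14 = (2/8)*42 + 14 = (2*(⅛))*42 + 14 = (¼)*42 + 14 = 21/2 + 14 = 49/2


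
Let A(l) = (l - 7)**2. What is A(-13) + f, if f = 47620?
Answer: 48020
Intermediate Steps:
A(l) = (-7 + l)**2
A(-13) + f = (-7 - 13)**2 + 47620 = (-20)**2 + 47620 = 400 + 47620 = 48020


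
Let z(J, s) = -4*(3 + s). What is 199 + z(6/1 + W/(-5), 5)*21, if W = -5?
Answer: -473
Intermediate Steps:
z(J, s) = -12 - 4*s
199 + z(6/1 + W/(-5), 5)*21 = 199 + (-12 - 4*5)*21 = 199 + (-12 - 20)*21 = 199 - 32*21 = 199 - 672 = -473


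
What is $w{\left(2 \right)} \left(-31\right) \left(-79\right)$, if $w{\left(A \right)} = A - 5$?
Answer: $-7347$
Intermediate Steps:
$w{\left(A \right)} = -5 + A$
$w{\left(2 \right)} \left(-31\right) \left(-79\right) = \left(-5 + 2\right) \left(-31\right) \left(-79\right) = \left(-3\right) \left(-31\right) \left(-79\right) = 93 \left(-79\right) = -7347$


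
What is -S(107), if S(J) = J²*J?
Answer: -1225043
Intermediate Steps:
S(J) = J³
-S(107) = -1*107³ = -1*1225043 = -1225043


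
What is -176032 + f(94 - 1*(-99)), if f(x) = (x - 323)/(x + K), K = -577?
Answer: -33798079/192 ≈ -1.7603e+5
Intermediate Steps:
f(x) = (-323 + x)/(-577 + x) (f(x) = (x - 323)/(x - 577) = (-323 + x)/(-577 + x))
-176032 + f(94 - 1*(-99)) = -176032 + (-323 + (94 - 1*(-99)))/(-577 + (94 - 1*(-99))) = -176032 + (-323 + (94 + 99))/(-577 + (94 + 99)) = -176032 + (-323 + 193)/(-577 + 193) = -176032 - 130/(-384) = -176032 - 1/384*(-130) = -176032 + 65/192 = -33798079/192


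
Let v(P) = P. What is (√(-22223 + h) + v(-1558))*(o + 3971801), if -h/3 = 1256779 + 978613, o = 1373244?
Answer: -8327580110 + 5345045*I*√6728399 ≈ -8.3276e+9 + 1.3865e+10*I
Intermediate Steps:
h = -6706176 (h = -3*(1256779 + 978613) = -3*2235392 = -6706176)
(√(-22223 + h) + v(-1558))*(o + 3971801) = (√(-22223 - 6706176) - 1558)*(1373244 + 3971801) = (√(-6728399) - 1558)*5345045 = (I*√6728399 - 1558)*5345045 = (-1558 + I*√6728399)*5345045 = -8327580110 + 5345045*I*√6728399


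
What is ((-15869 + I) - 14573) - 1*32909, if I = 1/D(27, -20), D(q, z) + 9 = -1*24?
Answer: -2090584/33 ≈ -63351.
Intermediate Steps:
D(q, z) = -33 (D(q, z) = -9 - 1*24 = -9 - 24 = -33)
I = -1/33 (I = 1/(-33) = -1/33 ≈ -0.030303)
((-15869 + I) - 14573) - 1*32909 = ((-15869 - 1/33) - 14573) - 1*32909 = (-523678/33 - 14573) - 32909 = -1004587/33 - 32909 = -2090584/33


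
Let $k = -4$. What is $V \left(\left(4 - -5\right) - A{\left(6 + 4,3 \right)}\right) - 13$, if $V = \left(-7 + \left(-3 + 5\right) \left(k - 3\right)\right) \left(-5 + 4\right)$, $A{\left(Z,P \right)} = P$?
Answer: $113$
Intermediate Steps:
$V = 21$ ($V = \left(-7 + \left(-3 + 5\right) \left(-4 - 3\right)\right) \left(-5 + 4\right) = \left(-7 + 2 \left(-7\right)\right) \left(-1\right) = \left(-7 - 14\right) \left(-1\right) = \left(-21\right) \left(-1\right) = 21$)
$V \left(\left(4 - -5\right) - A{\left(6 + 4,3 \right)}\right) - 13 = 21 \left(\left(4 - -5\right) - 3\right) - 13 = 21 \left(\left(4 + 5\right) - 3\right) - 13 = 21 \left(9 - 3\right) - 13 = 21 \cdot 6 - 13 = 126 - 13 = 113$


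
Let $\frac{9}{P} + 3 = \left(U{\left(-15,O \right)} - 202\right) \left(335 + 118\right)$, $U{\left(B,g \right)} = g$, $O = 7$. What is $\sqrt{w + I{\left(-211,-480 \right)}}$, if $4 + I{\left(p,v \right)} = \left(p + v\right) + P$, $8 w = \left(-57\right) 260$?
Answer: $\frac{2 i \sqrt{138053316053}}{14723} \approx 50.473 i$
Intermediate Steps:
$P = - \frac{3}{29446}$ ($P = \frac{9}{-3 + \left(7 - 202\right) \left(335 + 118\right)} = \frac{9}{-3 - 88335} = \frac{9}{-88338} = 9 \left(- \frac{1}{88338}\right) = - \frac{3}{29446} \approx -0.00010188$)
$w = - \frac{3705}{2}$ ($w = \frac{\left(-57\right) 260}{8} = \frac{1}{8} \left(-14820\right) = - \frac{3705}{2} \approx -1852.5$)
$I{\left(p,v \right)} = - \frac{117787}{29446} + p + v$ ($I{\left(p,v \right)} = -4 - \left(\frac{3}{29446} - p - v\right) = -4 + \left(- \frac{3}{29446} + p + v\right) = - \frac{117787}{29446} + p + v$)
$\sqrt{w + I{\left(-211,-480 \right)}} = \sqrt{- \frac{3705}{2} - \frac{20464973}{29446}} = \sqrt{- \frac{37506844}{14723}} = \frac{2 i \sqrt{138053316053}}{14723}$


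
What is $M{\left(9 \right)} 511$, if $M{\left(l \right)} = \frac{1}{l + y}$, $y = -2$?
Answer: $73$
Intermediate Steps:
$M{\left(l \right)} = \frac{1}{-2 + l}$ ($M{\left(l \right)} = \frac{1}{l - 2} = \frac{1}{-2 + l}$)
$M{\left(9 \right)} 511 = \frac{1}{-2 + 9} \cdot 511 = \frac{1}{7} \cdot 511 = 73$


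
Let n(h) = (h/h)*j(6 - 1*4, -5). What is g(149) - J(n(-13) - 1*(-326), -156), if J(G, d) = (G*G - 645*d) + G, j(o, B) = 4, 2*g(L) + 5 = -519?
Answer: -210112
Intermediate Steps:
g(L) = -262 (g(L) = -5/2 + (½)*(-519) = -5/2 - 519/2 = -262)
n(h) = 4 (n(h) = (h/h)*4 = 1*4 = 4)
J(G, d) = G + G² - 645*d (J(G, d) = (G² - 645*d) + G = G + G² - 645*d)
g(149) - J(n(-13) - 1*(-326), -156) = -262 - ((4 - 1*(-326)) + (4 - 1*(-326))² - 645*(-156)) = -262 - ((4 + 326) + (4 + 326)² + 100620) = -262 - (330 + 330² + 100620) = -262 - (330 + 108900 + 100620) = -262 - 1*209850 = -262 - 209850 = -210112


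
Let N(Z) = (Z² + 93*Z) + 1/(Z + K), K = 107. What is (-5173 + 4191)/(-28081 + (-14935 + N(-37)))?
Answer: 68740/3156159 ≈ 0.021780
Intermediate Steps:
N(Z) = Z² + 1/(107 + Z) + 93*Z (N(Z) = (Z² + 93*Z) + 1/(Z + 107) = (Z² + 93*Z) + 1/(107 + Z) = Z² + 1/(107 + Z) + 93*Z)
(-5173 + 4191)/(-28081 + (-14935 + N(-37))) = (-5173 + 4191)/(-28081 + (-14935 + (1 + (-37)³ + 200*(-37)² + 9951*(-37))/(107 - 37))) = -982/(-28081 + (-14935 + (1 - 50653 + 200*1369 - 368187)/70)) = -982/(-28081 + (-14935 + (1 - 50653 + 273800 - 368187)/70)) = -982/(-28081 + (-14935 + (1/70)*(-145039))) = -982/(-28081 + (-14935 - 145039/70)) = -982/(-28081 - 1190489/70) = -982/(-3156159/70) = -982*(-70/3156159) = 68740/3156159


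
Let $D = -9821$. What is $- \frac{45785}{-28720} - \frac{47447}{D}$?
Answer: $\frac{362466465}{56411824} \approx 6.4254$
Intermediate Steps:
$- \frac{45785}{-28720} - \frac{47447}{D} = - \frac{45785}{-28720} - \frac{47447}{-9821} = \left(-45785\right) \left(- \frac{1}{28720}\right) - - \frac{47447}{9821} = \frac{9157}{5744} + \frac{47447}{9821} = \frac{362466465}{56411824}$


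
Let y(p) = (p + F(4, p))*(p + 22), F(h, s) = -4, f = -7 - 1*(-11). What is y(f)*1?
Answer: 0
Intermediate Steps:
f = 4 (f = -7 + 11 = 4)
y(p) = (-4 + p)*(22 + p) (y(p) = (p - 4)*(p + 22) = (-4 + p)*(22 + p))
y(f)*1 = (-88 + 4**2 + 18*4)*1 = (-88 + 16 + 72)*1 = 0*1 = 0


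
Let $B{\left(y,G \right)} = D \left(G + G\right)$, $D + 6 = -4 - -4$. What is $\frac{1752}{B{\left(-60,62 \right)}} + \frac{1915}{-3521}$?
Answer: $- \frac{316398}{109151} \approx -2.8987$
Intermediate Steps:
$D = -6$ ($D = -6 - 0 = -6 + \left(-4 + 4\right) = -6 + 0 = -6$)
$B{\left(y,G \right)} = - 12 G$ ($B{\left(y,G \right)} = - 6 \left(G + G\right) = - 6 \cdot 2 G = - 12 G$)
$\frac{1752}{B{\left(-60,62 \right)}} + \frac{1915}{-3521} = \frac{1752}{\left(-12\right) 62} + \frac{1915}{-3521} = \frac{1752}{-744} + 1915 \left(- \frac{1}{3521}\right) = 1752 \left(- \frac{1}{744}\right) - \frac{1915}{3521} = - \frac{73}{31} - \frac{1915}{3521} = - \frac{316398}{109151}$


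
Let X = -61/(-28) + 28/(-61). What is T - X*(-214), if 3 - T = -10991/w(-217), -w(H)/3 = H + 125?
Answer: 48414455/117852 ≈ 410.81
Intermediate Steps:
w(H) = -375 - 3*H (w(H) = -3*(H + 125) = -3*(125 + H) = -375 - 3*H)
X = 2937/1708 (X = -61*(-1/28) + 28*(-1/61) = 61/28 - 28/61 = 2937/1708 ≈ 1.7196)
T = 11819/276 (T = 3 - (-10991)/(-375 - 3*(-217)) = 3 - (-10991)/(-375 + 651) = 3 - (-10991)/276 = 3 - 1*(-10991/276) = 3 + 10991/276 = 11819/276 ≈ 42.822)
T - X*(-214) = 11819/276 - 2937*(-214)/1708 = 11819/276 - 1*(-314259/854) = 11819/276 + 314259/854 = 48414455/117852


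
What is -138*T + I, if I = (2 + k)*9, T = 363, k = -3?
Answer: -50103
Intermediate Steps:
I = -9 (I = (2 - 3)*9 = -1*9 = -9)
-138*T + I = -138*363 - 9 = -50094 - 9 = -50103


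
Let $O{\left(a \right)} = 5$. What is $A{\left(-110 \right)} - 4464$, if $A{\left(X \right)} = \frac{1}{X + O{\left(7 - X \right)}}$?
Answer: $- \frac{468721}{105} \approx -4464.0$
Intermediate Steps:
$A{\left(X \right)} = \frac{1}{5 + X}$ ($A{\left(X \right)} = \frac{1}{X + 5} = \frac{1}{5 + X}$)
$A{\left(-110 \right)} - 4464 = \frac{1}{5 - 110} - 4464 = \frac{1}{-105} - 4464 = - \frac{1}{105} - 4464 = - \frac{468721}{105}$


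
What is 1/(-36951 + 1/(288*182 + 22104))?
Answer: -74520/2753588519 ≈ -2.7063e-5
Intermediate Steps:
1/(-36951 + 1/(288*182 + 22104)) = 1/(-36951 + 1/(52416 + 22104)) = 1/(-36951 + 1/74520) = 1/(-2753588519/74520) = -74520/2753588519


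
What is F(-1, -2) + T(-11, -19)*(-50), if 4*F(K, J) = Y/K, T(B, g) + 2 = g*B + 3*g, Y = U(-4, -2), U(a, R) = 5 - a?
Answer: -30009/4 ≈ -7502.3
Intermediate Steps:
Y = 9 (Y = 5 - 1*(-4) = 5 + 4 = 9)
T(B, g) = -2 + 3*g + B*g (T(B, g) = -2 + (g*B + 3*g) = -2 + (B*g + 3*g) = -2 + (3*g + B*g) = -2 + 3*g + B*g)
F(K, J) = 9/(4*K) (F(K, J) = (9/K)/4 = 9/(4*K))
F(-1, -2) + T(-11, -19)*(-50) = (9/4)/(-1) + (-2 + 3*(-19) - 11*(-19))*(-50) = (9/4)*(-1) + (-2 - 57 + 209)*(-50) = -9/4 + 150*(-50) = -9/4 - 7500 = -30009/4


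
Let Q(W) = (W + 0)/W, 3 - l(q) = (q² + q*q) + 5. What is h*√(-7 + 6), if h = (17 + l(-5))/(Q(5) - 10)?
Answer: 35*I/9 ≈ 3.8889*I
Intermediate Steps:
l(q) = -2 - 2*q² (l(q) = 3 - ((q² + q*q) + 5) = 3 - ((q² + q²) + 5) = 3 - (2*q² + 5) = 3 - (5 + 2*q²) = 3 + (-5 - 2*q²) = -2 - 2*q²)
Q(W) = 1 (Q(W) = W/W = 1)
h = 35/9 (h = (17 + (-2 - 2*(-5)²))/(1 - 10) = (17 + (-2 - 2*25))/(-9) = (17 + (-2 - 50))*(-⅑) = (17 - 52)*(-⅑) = -35*(-⅑) = 35/9 ≈ 3.8889)
h*√(-7 + 6) = 35*√(-7 + 6)/9 = 35*√(-1)/9 = 35*I/9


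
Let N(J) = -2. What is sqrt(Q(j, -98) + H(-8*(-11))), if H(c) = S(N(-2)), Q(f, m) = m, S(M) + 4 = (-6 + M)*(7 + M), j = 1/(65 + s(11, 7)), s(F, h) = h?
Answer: I*sqrt(142) ≈ 11.916*I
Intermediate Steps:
j = 1/72 (j = 1/(65 + 7) = 1/72 ≈ 0.013889)
S(M) = -4 + (-6 + M)*(7 + M)
H(c) = -44 (H(c) = -46 - 2 + (-2)**2 = -46 - 2 + 4 = -44)
sqrt(Q(j, -98) + H(-8*(-11))) = sqrt(-98 - 44) = sqrt(-142) = I*sqrt(142)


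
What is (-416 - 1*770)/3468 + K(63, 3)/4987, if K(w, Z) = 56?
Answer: -2860187/8647458 ≈ -0.33075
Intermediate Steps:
(-416 - 1*770)/3468 + K(63, 3)/4987 = (-416 - 1*770)/3468 + 56/4987 = (-416 - 770)*(1/3468) + 56*(1/4987) = -1186*1/3468 + 56/4987 = -593/1734 + 56/4987 = -2860187/8647458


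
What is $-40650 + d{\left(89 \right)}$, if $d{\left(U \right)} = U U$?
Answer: $-32729$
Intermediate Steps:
$d{\left(U \right)} = U^{2}$
$-40650 + d{\left(89 \right)} = -40650 + 89^{2} = -40650 + 7921 = -32729$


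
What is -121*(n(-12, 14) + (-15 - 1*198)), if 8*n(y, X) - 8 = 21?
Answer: 202675/8 ≈ 25334.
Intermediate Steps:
n(y, X) = 29/8 (n(y, X) = 1 + (1/8)*21 = 1 + 21/8 = 29/8)
-121*(n(-12, 14) + (-15 - 1*198)) = -121*(29/8 + (-15 - 1*198)) = -121*(29/8 + (-15 - 198)) = -121*(29/8 - 213) = -121*(-1675/8) = 202675/8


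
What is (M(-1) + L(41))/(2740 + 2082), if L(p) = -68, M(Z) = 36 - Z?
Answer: -31/4822 ≈ -0.0064289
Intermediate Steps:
(M(-1) + L(41))/(2740 + 2082) = ((36 - 1*(-1)) - 68)/(2740 + 2082) = ((36 + 1) - 68)/4822 = (37 - 68)*(1/4822) = -31*1/4822 = -31/4822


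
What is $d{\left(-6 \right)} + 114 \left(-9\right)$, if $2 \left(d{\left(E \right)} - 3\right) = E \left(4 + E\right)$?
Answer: $-1017$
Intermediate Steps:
$d{\left(E \right)} = 3 + \frac{E \left(4 + E\right)}{2}$
$d{\left(-6 \right)} + 114 \left(-9\right) = \left(3 + \frac{\left(-6\right)^{2}}{2} + 2 \left(-6\right)\right) + 114 \left(-9\right) = \left(3 + \frac{1}{2} \cdot 36 - 12\right) - 1026 = \left(3 + 18 - 12\right) - 1026 = 9 - 1026 = -1017$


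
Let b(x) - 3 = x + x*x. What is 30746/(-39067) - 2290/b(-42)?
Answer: -28500056/13478115 ≈ -2.1145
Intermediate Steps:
b(x) = 3 + x + x² (b(x) = 3 + (x + x*x) = 3 + (x + x²) = 3 + x + x²)
30746/(-39067) - 2290/b(-42) = 30746/(-39067) - 2290/(3 - 42 + (-42)²) = 30746*(-1/39067) - 2290/(3 - 42 + 1764) = -30746/39067 - 2290/1725 = -30746/39067 - 2290*1/1725 = -30746/39067 - 458/345 = -28500056/13478115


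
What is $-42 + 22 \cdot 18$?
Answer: $354$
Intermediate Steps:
$-42 + 22 \cdot 18 = -42 + 396 = 354$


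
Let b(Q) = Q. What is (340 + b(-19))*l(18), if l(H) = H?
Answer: 5778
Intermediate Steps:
(340 + b(-19))*l(18) = (340 - 19)*18 = 321*18 = 5778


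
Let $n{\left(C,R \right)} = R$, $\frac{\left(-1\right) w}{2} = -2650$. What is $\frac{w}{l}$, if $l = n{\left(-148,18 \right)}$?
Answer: $\frac{2650}{9} \approx 294.44$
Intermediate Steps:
$w = 5300$ ($w = \left(-2\right) \left(-2650\right) = 5300$)
$l = 18$
$\frac{w}{l} = \frac{5300}{18} = 5300 \cdot \frac{1}{18} = \frac{2650}{9}$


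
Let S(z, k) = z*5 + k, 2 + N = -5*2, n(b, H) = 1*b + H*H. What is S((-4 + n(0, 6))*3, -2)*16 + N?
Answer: 7636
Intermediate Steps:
n(b, H) = b + H²
N = -12 (N = -2 - 5*2 = -2 - 10 = -12)
S(z, k) = k + 5*z (S(z, k) = 5*z + k = k + 5*z)
S((-4 + n(0, 6))*3, -2)*16 + N = (-2 + 5*((-4 + (0 + 6²))*3))*16 - 12 = (-2 + 5*((-4 + (0 + 36))*3))*16 - 12 = (-2 + 5*((-4 + 36)*3))*16 - 12 = (-2 + 5*(32*3))*16 - 12 = (-2 + 5*96)*16 - 12 = (-2 + 480)*16 - 12 = 478*16 - 12 = 7648 - 12 = 7636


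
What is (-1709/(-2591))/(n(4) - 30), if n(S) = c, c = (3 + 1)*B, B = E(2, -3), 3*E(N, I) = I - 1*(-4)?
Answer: -5127/222826 ≈ -0.023009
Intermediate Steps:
E(N, I) = 4/3 + I/3 (E(N, I) = (I - 1*(-4))/3 = (I + 4)/3 = (4 + I)/3 = 4/3 + I/3)
B = ⅓ (B = 4/3 + (⅓)*(-3) = 4/3 - 1 = ⅓ ≈ 0.33333)
c = 4/3 (c = (3 + 1)*(⅓) = 4*(⅓) = 4/3 ≈ 1.3333)
n(S) = 4/3
(-1709/(-2591))/(n(4) - 30) = (-1709/(-2591))/(4/3 - 30) = (-1709*(-1/2591))/(-86/3) = (1709/2591)*(-3/86) = -5127/222826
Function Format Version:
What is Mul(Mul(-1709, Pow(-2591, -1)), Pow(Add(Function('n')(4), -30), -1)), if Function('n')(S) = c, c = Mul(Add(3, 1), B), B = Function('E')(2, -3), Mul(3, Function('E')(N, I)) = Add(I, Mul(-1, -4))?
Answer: Rational(-5127, 222826) ≈ -0.023009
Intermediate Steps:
Function('E')(N, I) = Add(Rational(4, 3), Mul(Rational(1, 3), I)) (Function('E')(N, I) = Mul(Rational(1, 3), Add(I, Mul(-1, -4))) = Mul(Rational(1, 3), Add(I, 4)) = Mul(Rational(1, 3), Add(4, I)) = Add(Rational(4, 3), Mul(Rational(1, 3), I)))
B = Rational(1, 3) (B = Add(Rational(4, 3), Mul(Rational(1, 3), -3)) = Add(Rational(4, 3), -1) = Rational(1, 3) ≈ 0.33333)
c = Rational(4, 3) (c = Mul(Add(3, 1), Rational(1, 3)) = Mul(4, Rational(1, 3)) = Rational(4, 3) ≈ 1.3333)
Function('n')(S) = Rational(4, 3)
Mul(Mul(-1709, Pow(-2591, -1)), Pow(Add(Function('n')(4), -30), -1)) = Mul(Mul(-1709, Pow(-2591, -1)), Pow(Add(Rational(4, 3), -30), -1)) = Mul(Mul(-1709, Rational(-1, 2591)), Pow(Rational(-86, 3), -1)) = Mul(Rational(1709, 2591), Rational(-3, 86)) = Rational(-5127, 222826)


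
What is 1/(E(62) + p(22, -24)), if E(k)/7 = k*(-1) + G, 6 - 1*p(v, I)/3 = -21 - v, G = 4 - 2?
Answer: -1/273 ≈ -0.0036630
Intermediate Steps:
G = 2
p(v, I) = 81 + 3*v (p(v, I) = 18 - 3*(-21 - v) = 18 + (63 + 3*v) = 81 + 3*v)
E(k) = 14 - 7*k (E(k) = 7*(k*(-1) + 2) = 7*(-k + 2) = 7*(2 - k) = 14 - 7*k)
1/(E(62) + p(22, -24)) = 1/((14 - 7*62) + (81 + 3*22)) = 1/((14 - 434) + (81 + 66)) = 1/(-420 + 147) = 1/(-273) = -1/273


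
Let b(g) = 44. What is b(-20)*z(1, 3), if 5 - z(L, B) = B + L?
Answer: 44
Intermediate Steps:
z(L, B) = 5 - B - L (z(L, B) = 5 - (B + L) = 5 + (-B - L) = 5 - B - L)
b(-20)*z(1, 3) = 44*(5 - 1*3 - 1*1) = 44*(5 - 3 - 1) = 44*1 = 44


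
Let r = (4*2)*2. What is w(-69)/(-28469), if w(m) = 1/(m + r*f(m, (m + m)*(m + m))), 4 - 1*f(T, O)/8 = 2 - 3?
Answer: -1/16255799 ≈ -6.1517e-8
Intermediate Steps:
r = 16 (r = 8*2 = 16)
f(T, O) = 40 (f(T, O) = 32 - 8*(2 - 3) = 32 - 8*(-1) = 32 + 8 = 40)
w(m) = 1/(640 + m) (w(m) = 1/(m + 16*40) = 1/(m + 640) = 1/(640 + m))
w(-69)/(-28469) = 1/((640 - 69)*(-28469)) = -1/28469/571 = (1/571)*(-1/28469) = -1/16255799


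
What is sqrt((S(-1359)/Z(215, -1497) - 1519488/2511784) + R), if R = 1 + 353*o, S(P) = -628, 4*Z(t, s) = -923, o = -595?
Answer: I*sqrt(17638970510741305899602)/289797079 ≈ 458.29*I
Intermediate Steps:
Z(t, s) = -923/4 (Z(t, s) = (1/4)*(-923) = -923/4)
R = -210034 (R = 1 + 353*(-595) = 1 - 210035 = -210034)
sqrt((S(-1359)/Z(215, -1497) - 1519488/2511784) + R) = sqrt((-628/(-923/4) - 1519488/2511784) - 210034) = sqrt((-628*(-4/923) - 1519488*1/2511784) - 210034) = sqrt((2512/923 - 189936/313973) - 210034) = sqrt(613389248/289797079 - 210034) = sqrt(-60866626301438/289797079) = I*sqrt(17638970510741305899602)/289797079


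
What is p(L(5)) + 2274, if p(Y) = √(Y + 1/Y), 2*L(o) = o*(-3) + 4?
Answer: 2274 + 5*I*√110/22 ≈ 2274.0 + 2.3837*I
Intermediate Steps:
L(o) = 2 - 3*o/2 (L(o) = (o*(-3) + 4)/2 = (-3*o + 4)/2 = (4 - 3*o)/2 = 2 - 3*o/2)
p(L(5)) + 2274 = √((2 - 3/2*5) + 1/(2 - 3/2*5)) + 2274 = √((2 - 15/2) + 1/(2 - 15/2)) + 2274 = √(-11/2 + 1/(-11/2)) + 2274 = √(-11/2 - 2/11) + 2274 = √(-125/22) + 2274 = 5*I*√110/22 + 2274 = 2274 + 5*I*√110/22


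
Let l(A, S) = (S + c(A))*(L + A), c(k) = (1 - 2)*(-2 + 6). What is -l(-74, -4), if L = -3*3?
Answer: -664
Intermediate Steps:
L = -9
c(k) = -4 (c(k) = -1*4 = -4)
l(A, S) = (-9 + A)*(-4 + S) (l(A, S) = (S - 4)*(-9 + A) = (-4 + S)*(-9 + A) = (-9 + A)*(-4 + S))
-l(-74, -4) = -(36 - 9*(-4) - 4*(-74) - 74*(-4)) = -(36 + 36 + 296 + 296) = -1*664 = -664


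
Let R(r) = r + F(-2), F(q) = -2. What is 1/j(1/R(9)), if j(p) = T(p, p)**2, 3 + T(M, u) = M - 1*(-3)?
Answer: 49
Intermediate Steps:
T(M, u) = M (T(M, u) = -3 + (M - 1*(-3)) = -3 + (M + 3) = -3 + (3 + M) = M)
R(r) = -2 + r (R(r) = r - 2 = -2 + r)
j(p) = p**2
1/j(1/R(9)) = 1/((1/(-2 + 9))**2) = 1/((1/7)**2) = 1/(1/49) = 49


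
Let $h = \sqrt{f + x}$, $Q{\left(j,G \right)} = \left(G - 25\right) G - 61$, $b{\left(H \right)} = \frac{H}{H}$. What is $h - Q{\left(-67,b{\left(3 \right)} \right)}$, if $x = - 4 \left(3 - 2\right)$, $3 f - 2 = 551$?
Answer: $85 + \frac{\sqrt{1623}}{3} \approx 98.429$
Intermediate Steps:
$f = \frac{553}{3}$ ($f = \frac{2}{3} + \frac{1}{3} \cdot 551 = \frac{2}{3} + \frac{551}{3} = \frac{553}{3} \approx 184.33$)
$b{\left(H \right)} = 1$
$x = -4$ ($x = \left(-4\right) 1 = -4$)
$Q{\left(j,G \right)} = -61 + G \left(-25 + G\right)$ ($Q{\left(j,G \right)} = \left(-25 + G\right) G - 61 = G \left(-25 + G\right) - 61 = -61 + G \left(-25 + G\right)$)
$h = \frac{\sqrt{1623}}{3}$ ($h = \sqrt{\frac{553}{3} - 4} = \sqrt{\frac{541}{3}} = \frac{\sqrt{1623}}{3} \approx 13.429$)
$h - Q{\left(-67,b{\left(3 \right)} \right)} = \frac{\sqrt{1623}}{3} - \left(-61 + 1^{2} - 25\right) = \frac{\sqrt{1623}}{3} - \left(-61 + 1 - 25\right) = \frac{\sqrt{1623}}{3} - -85 = \frac{\sqrt{1623}}{3} + 85 = 85 + \frac{\sqrt{1623}}{3}$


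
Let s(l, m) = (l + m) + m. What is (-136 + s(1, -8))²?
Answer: 22801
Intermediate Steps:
s(l, m) = l + 2*m
(-136 + s(1, -8))² = (-136 + (1 + 2*(-8)))² = (-136 + (1 - 16))² = (-136 - 15)² = (-151)² = 22801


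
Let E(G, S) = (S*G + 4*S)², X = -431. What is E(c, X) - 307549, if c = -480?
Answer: 42088676787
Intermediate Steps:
E(G, S) = (4*S + G*S)² (E(G, S) = (G*S + 4*S)² = (4*S + G*S)²)
E(c, X) - 307549 = (-431)²*(4 - 480)² - 307549 = 185761*(-476)² - 307549 = 185761*226576 - 307549 = 42088984336 - 307549 = 42088676787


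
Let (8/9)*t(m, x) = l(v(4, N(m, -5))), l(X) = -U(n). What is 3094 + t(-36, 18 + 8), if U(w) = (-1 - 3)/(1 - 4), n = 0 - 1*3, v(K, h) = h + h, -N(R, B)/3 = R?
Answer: 6185/2 ≈ 3092.5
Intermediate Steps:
N(R, B) = -3*R
v(K, h) = 2*h
n = -3 (n = 0 - 3 = -3)
U(w) = 4/3 (U(w) = -4/(-3) = -4*(-⅓) = 4/3)
l(X) = -4/3 (l(X) = -1*4/3 = -4/3)
t(m, x) = -3/2 (t(m, x) = (9/8)*(-4/3) = -3/2)
3094 + t(-36, 18 + 8) = 3094 - 3/2 = 6185/2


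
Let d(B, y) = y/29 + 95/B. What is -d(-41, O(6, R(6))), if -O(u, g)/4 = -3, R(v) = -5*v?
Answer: 2263/1189 ≈ 1.9033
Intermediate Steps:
O(u, g) = 12 (O(u, g) = -4*(-3) = 12)
d(B, y) = 95/B + y/29 (d(B, y) = y*(1/29) + 95/B = y/29 + 95/B = 95/B + y/29)
-d(-41, O(6, R(6))) = -(95/(-41) + (1/29)*12) = -(95*(-1/41) + 12/29) = -(-95/41 + 12/29) = -1*(-2263/1189) = 2263/1189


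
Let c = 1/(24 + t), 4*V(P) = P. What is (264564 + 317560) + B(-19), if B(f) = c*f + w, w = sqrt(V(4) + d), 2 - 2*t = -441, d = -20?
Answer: 285822846/491 + I*sqrt(19) ≈ 5.8212e+5 + 4.3589*I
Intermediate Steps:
t = 443/2 (t = 1 - 1/2*(-441) = 1 + 441/2 = 443/2 ≈ 221.50)
V(P) = P/4
c = 2/491 (c = 1/(24 + 443/2) = 1/(491/2) = 2/491 ≈ 0.0040733)
w = I*sqrt(19) (w = sqrt((1/4)*4 - 20) = sqrt(1 - 20) = sqrt(-19) = I*sqrt(19) ≈ 4.3589*I)
B(f) = 2*f/491 + I*sqrt(19)
(264564 + 317560) + B(-19) = (264564 + 317560) + ((2/491)*(-19) + I*sqrt(19)) = 582124 + (-38/491 + I*sqrt(19)) = 285822846/491 + I*sqrt(19)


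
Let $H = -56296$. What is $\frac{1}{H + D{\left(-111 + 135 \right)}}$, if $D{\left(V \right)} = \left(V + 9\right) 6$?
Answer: $- \frac{1}{56098} \approx -1.7826 \cdot 10^{-5}$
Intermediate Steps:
$D{\left(V \right)} = 54 + 6 V$ ($D{\left(V \right)} = \left(9 + V\right) 6 = 54 + 6 V$)
$\frac{1}{H + D{\left(-111 + 135 \right)}} = \frac{1}{-56296 + \left(54 + 6 \left(-111 + 135\right)\right)} = \frac{1}{-56296 + \left(54 + 6 \cdot 24\right)} = \frac{1}{-56296 + \left(54 + 144\right)} = \frac{1}{-56296 + 198} = \frac{1}{-56098} = - \frac{1}{56098}$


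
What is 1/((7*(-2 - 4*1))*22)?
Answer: -1/924 ≈ -0.0010823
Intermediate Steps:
1/((7*(-2 - 4*1))*22) = 1/((7*(-2 - 4))*22) = 1/((7*(-6))*22) = 1/(-42*22) = 1/(-924) = -1/924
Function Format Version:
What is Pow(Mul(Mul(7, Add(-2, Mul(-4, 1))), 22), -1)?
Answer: Rational(-1, 924) ≈ -0.0010823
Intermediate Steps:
Pow(Mul(Mul(7, Add(-2, Mul(-4, 1))), 22), -1) = Pow(Mul(Mul(7, Add(-2, -4)), 22), -1) = Pow(Mul(Mul(7, -6), 22), -1) = Pow(Mul(-42, 22), -1) = Pow(-924, -1) = Rational(-1, 924)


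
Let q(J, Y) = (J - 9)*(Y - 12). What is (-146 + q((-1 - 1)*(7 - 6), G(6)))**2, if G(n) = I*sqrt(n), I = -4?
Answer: 11812 - 1232*sqrt(6) ≈ 8794.2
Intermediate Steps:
G(n) = -4*sqrt(n)
q(J, Y) = (-12 + Y)*(-9 + J) (q(J, Y) = (-9 + J)*(-12 + Y) = (-12 + Y)*(-9 + J))
(-146 + q((-1 - 1)*(7 - 6), G(6)))**2 = (-146 + (108 - 12*(-1 - 1)*(7 - 6) - (-36)*sqrt(6) + ((-1 - 1)*(7 - 6))*(-4*sqrt(6))))**2 = (-146 + (108 - (-24) + 36*sqrt(6) + (-2*1)*(-4*sqrt(6))))**2 = (-146 + (108 - 12*(-2) + 36*sqrt(6) - (-8)*sqrt(6)))**2 = (-146 + (108 + 24 + 36*sqrt(6) + 8*sqrt(6)))**2 = (-146 + (132 + 44*sqrt(6)))**2 = (-14 + 44*sqrt(6))**2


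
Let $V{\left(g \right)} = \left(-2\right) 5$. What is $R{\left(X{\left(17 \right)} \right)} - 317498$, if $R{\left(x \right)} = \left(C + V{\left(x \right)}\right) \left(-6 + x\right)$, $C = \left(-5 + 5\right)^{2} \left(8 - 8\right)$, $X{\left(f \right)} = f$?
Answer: $-317608$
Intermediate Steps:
$V{\left(g \right)} = -10$
$C = 0$ ($C = 0^{2} \cdot 0 = 0 \cdot 0 = 0$)
$R{\left(x \right)} = 60 - 10 x$ ($R{\left(x \right)} = \left(0 - 10\right) \left(-6 + x\right) = - 10 \left(-6 + x\right) = 60 - 10 x$)
$R{\left(X{\left(17 \right)} \right)} - 317498 = \left(60 - 170\right) - 317498 = -110 - 317498 = -317608$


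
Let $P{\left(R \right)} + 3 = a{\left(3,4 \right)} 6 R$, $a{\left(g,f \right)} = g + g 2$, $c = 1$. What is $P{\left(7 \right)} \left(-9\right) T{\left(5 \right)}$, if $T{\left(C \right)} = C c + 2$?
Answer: $-23625$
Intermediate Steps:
$a{\left(g,f \right)} = 3 g$ ($a{\left(g,f \right)} = g + 2 g = 3 g$)
$T{\left(C \right)} = 2 + C$ ($T{\left(C \right)} = C 1 + 2 = C + 2 = 2 + C$)
$P{\left(R \right)} = -3 + 54 R$ ($P{\left(R \right)} = -3 + 3 \cdot 3 \cdot 6 R = -3 + 9 \cdot 6 R = -3 + 54 R$)
$P{\left(7 \right)} \left(-9\right) T{\left(5 \right)} = \left(-3 + 54 \cdot 7\right) \left(-9\right) \left(2 + 5\right) = \left(-3 + 378\right) \left(-9\right) 7 = 375 \left(-9\right) 7 = \left(-3375\right) 7 = -23625$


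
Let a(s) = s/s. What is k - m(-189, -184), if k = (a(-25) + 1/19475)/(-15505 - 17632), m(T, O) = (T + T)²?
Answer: -92209199947776/645343075 ≈ -1.4288e+5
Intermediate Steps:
m(T, O) = 4*T² (m(T, O) = (2*T)² = 4*T²)
a(s) = 1
k = -19476/645343075 (k = (1 + 1/19475)/(-15505 - 17632) = (1 + 1/19475)/(-33137) = (19476/19475)*(-1/33137) = -19476/645343075 ≈ -3.0179e-5)
k - m(-189, -184) = -19476/645343075 - 4*(-189)² = -19476/645343075 - 4*35721 = -19476/645343075 - 1*142884 = -19476/645343075 - 142884 = -92209199947776/645343075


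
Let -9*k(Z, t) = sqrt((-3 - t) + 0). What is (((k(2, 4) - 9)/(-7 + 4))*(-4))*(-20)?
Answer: 240 + 80*I*sqrt(7)/27 ≈ 240.0 + 7.8393*I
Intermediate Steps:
k(Z, t) = -sqrt(-3 - t)/9 (k(Z, t) = -sqrt((-3 - t) + 0)/9 = -sqrt(-3 - t)/9)
(((k(2, 4) - 9)/(-7 + 4))*(-4))*(-20) = (((-sqrt(-3 - 1*4)/9 - 9)/(-7 + 4))*(-4))*(-20) = (((-sqrt(-3 - 4)/9 - 9)/(-3))*(-4))*(-20) = (((-I*sqrt(7)/9 - 9)*(-1/3))*(-4))*(-20) = (((-9 - I*sqrt(7)/9)*(-1/3))*(-4))*(-20) = ((3 + I*sqrt(7)/27)*(-4))*(-20) = (-12 - 4*I*sqrt(7)/27)*(-20) = 240 + 80*I*sqrt(7)/27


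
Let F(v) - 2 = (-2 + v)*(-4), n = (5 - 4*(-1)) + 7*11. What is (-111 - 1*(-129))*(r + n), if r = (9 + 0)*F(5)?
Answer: -72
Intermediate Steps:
n = 86 (n = (5 + 4) + 77 = 9 + 77 = 86)
F(v) = 10 - 4*v (F(v) = 2 + (-2 + v)*(-4) = 2 + (8 - 4*v) = 10 - 4*v)
r = -90 (r = (9 + 0)*(10 - 4*5) = 9*(10 - 20) = 9*(-10) = -90)
(-111 - 1*(-129))*(r + n) = (-111 - 1*(-129))*(-90 + 86) = (-111 + 129)*(-4) = 18*(-4) = -72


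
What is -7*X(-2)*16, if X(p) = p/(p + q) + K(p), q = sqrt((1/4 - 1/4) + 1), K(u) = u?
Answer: 0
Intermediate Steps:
q = 1 (q = sqrt((1*(1/4) - 1*1/4) + 1) = sqrt((1/4 - 1/4) + 1) = sqrt(0 + 1) = sqrt(1) = 1)
X(p) = p + p/(1 + p) (X(p) = p/(p + 1) + p = p/(1 + p) + p = p + p/(1 + p))
-7*X(-2)*16 = -(-14)*(2 - 2)/(1 - 2)*16 = -(-14)*0/(-1)*16 = -(-14)*(-1)*0*16 = -7*0*16 = 0*16 = 0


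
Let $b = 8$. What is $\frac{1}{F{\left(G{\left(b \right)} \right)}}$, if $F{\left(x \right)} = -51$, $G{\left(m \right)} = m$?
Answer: $- \frac{1}{51} \approx -0.019608$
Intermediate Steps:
$\frac{1}{F{\left(G{\left(b \right)} \right)}} = \frac{1}{-51} = - \frac{1}{51}$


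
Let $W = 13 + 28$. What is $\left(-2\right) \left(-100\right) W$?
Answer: $8200$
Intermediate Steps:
$W = 41$
$\left(-2\right) \left(-100\right) W = \left(-2\right) \left(-100\right) 41 = 200 \cdot 41 = 8200$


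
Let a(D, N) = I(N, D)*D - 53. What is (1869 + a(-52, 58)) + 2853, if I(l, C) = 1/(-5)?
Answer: 23397/5 ≈ 4679.4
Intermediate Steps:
I(l, C) = -1/5
a(D, N) = -53 - D/5 (a(D, N) = -D/5 - 53 = -53 - D/5)
(1869 + a(-52, 58)) + 2853 = (1869 + (-53 - 1/5*(-52))) + 2853 = (1869 + (-53 + 52/5)) + 2853 = (1869 - 213/5) + 2853 = 9132/5 + 2853 = 23397/5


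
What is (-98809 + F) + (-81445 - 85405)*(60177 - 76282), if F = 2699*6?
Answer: 2687036635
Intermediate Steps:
F = 16194
(-98809 + F) + (-81445 - 85405)*(60177 - 76282) = (-98809 + 16194) + (-81445 - 85405)*(60177 - 76282) = -82615 - 166850*(-16105) = -82615 + 2687119250 = 2687036635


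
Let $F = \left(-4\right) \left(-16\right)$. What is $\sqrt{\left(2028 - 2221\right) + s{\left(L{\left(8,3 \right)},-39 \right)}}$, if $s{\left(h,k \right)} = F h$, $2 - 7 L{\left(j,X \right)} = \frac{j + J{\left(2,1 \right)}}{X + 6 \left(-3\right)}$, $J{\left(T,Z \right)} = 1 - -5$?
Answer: $\frac{i \sqrt{1832145}}{105} \approx 12.891 i$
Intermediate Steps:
$F = 64$
$J{\left(T,Z \right)} = 6$ ($J{\left(T,Z \right)} = 1 + 5 = 6$)
$L{\left(j,X \right)} = \frac{2}{7} - \frac{6 + j}{7 \left(-18 + X\right)}$ ($L{\left(j,X \right)} = \frac{2}{7} - \frac{\left(j + 6\right) \frac{1}{X + 6 \left(-3\right)}}{7} = \frac{2}{7} - \frac{\left(6 + j\right) \frac{1}{X - 18}}{7} = \frac{2}{7} - \frac{\left(6 + j\right) \frac{1}{-18 + X}}{7} = \frac{2}{7} - \frac{\frac{1}{-18 + X} \left(6 + j\right)}{7} = \frac{2}{7} - \frac{6 + j}{7 \left(-18 + X\right)}$)
$s{\left(h,k \right)} = 64 h$
$\sqrt{\left(2028 - 2221\right) + s{\left(L{\left(8,3 \right)},-39 \right)}} = \sqrt{\left(2028 - 2221\right) + 64 \frac{-42 - 8 + 2 \cdot 3}{7 \left(-18 + 3\right)}} = \sqrt{-193 + 64 \frac{-42 - 8 + 6}{7 \left(-15\right)}} = \sqrt{-193 + 64 \cdot \frac{1}{7} \left(- \frac{1}{15}\right) \left(-44\right)} = \sqrt{-193 + 64 \cdot \frac{44}{105}} = \sqrt{-193 + \frac{2816}{105}} = \sqrt{- \frac{17449}{105}} = \frac{i \sqrt{1832145}}{105}$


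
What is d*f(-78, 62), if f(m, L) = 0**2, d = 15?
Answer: 0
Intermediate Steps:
f(m, L) = 0
d*f(-78, 62) = 15*0 = 0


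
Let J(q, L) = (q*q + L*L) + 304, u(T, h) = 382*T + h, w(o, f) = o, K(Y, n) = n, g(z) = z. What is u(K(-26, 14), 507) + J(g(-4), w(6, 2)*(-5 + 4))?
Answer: 6211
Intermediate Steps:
u(T, h) = h + 382*T
J(q, L) = 304 + L**2 + q**2 (J(q, L) = (q**2 + L**2) + 304 = (L**2 + q**2) + 304 = 304 + L**2 + q**2)
u(K(-26, 14), 507) + J(g(-4), w(6, 2)*(-5 + 4)) = (507 + 382*14) + (304 + (6*(-5 + 4))**2 + (-4)**2) = (507 + 5348) + (304 + (6*(-1))**2 + 16) = 5855 + (304 + (-6)**2 + 16) = 5855 + (304 + 36 + 16) = 5855 + 356 = 6211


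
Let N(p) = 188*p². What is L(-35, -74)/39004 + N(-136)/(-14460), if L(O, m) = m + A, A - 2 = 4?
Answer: -8476722767/35249865 ≈ -240.48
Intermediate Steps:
A = 6 (A = 2 + 4 = 6)
L(O, m) = 6 + m (L(O, m) = m + 6 = 6 + m)
L(-35, -74)/39004 + N(-136)/(-14460) = (6 - 74)/39004 + (188*(-136)²)/(-14460) = -68*1/39004 + (188*18496)*(-1/14460) = -17/9751 + 3477248*(-1/14460) = -17/9751 - 869312/3615 = -8476722767/35249865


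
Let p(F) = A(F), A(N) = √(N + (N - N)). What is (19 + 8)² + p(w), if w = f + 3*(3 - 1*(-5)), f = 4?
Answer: 729 + 2*√7 ≈ 734.29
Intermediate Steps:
w = 28 (w = 4 + 3*(3 - 1*(-5)) = 4 + 3*(3 + 5) = 4 + 3*8 = 4 + 24 = 28)
A(N) = √N (A(N) = √(N + 0) = √N)
p(F) = √F
(19 + 8)² + p(w) = (19 + 8)² + √28 = 27² + 2*√7 = 729 + 2*√7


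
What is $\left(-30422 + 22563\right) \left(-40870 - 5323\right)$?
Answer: $363030787$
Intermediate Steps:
$\left(-30422 + 22563\right) \left(-40870 - 5323\right) = \left(-7859\right) \left(-46193\right) = 363030787$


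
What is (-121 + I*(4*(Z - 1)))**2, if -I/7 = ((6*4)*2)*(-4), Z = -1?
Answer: 118222129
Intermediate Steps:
I = 1344 (I = -7*(6*4)*2*(-4) = -7*24*2*(-4) = -336*(-4) = -7*(-192) = 1344)
(-121 + I*(4*(Z - 1)))**2 = (-121 + 1344*(4*(-1 - 1)))**2 = (-121 + 1344*(4*(-2)))**2 = (-121 + 1344*(-8))**2 = (-121 - 10752)**2 = (-10873)**2 = 118222129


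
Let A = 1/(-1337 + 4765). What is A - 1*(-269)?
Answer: 922133/3428 ≈ 269.00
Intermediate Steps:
A = 1/3428 ≈ 0.00029172
A - 1*(-269) = 1/3428 - 1*(-269) = 1/3428 + 269 = 922133/3428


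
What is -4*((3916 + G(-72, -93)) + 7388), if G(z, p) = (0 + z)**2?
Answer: -65952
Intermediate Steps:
G(z, p) = z**2
-4*((3916 + G(-72, -93)) + 7388) = -4*((3916 + (-72)**2) + 7388) = -4*((3916 + 5184) + 7388) = -4*(9100 + 7388) = -4*16488 = -65952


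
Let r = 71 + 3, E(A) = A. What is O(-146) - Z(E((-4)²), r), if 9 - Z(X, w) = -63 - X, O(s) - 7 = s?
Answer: -227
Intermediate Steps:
O(s) = 7 + s
r = 74
Z(X, w) = 72 + X (Z(X, w) = 9 - (-63 - X) = 9 + (63 + X) = 72 + X)
O(-146) - Z(E((-4)²), r) = (7 - 146) - (72 + (-4)²) = -139 - (72 + 16) = -139 - 1*88 = -139 - 88 = -227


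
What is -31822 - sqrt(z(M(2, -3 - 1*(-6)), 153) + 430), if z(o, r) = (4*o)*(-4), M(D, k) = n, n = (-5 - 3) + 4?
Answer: -31822 - sqrt(494) ≈ -31844.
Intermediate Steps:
n = -4 (n = -8 + 4 = -4)
M(D, k) = -4
z(o, r) = -16*o
-31822 - sqrt(z(M(2, -3 - 1*(-6)), 153) + 430) = -31822 - sqrt(-16*(-4) + 430) = -31822 - sqrt(64 + 430) = -31822 - sqrt(494)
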